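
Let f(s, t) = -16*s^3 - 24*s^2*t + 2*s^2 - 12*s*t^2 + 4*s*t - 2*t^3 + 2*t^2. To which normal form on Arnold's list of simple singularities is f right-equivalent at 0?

A2

The Hessian of f at 0 has rank 1. Corank 1: A-series; mu = 2 gives A_2.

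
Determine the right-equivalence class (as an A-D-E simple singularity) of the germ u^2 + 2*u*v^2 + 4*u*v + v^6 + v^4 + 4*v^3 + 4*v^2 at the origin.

The Hessian of f at 0 is [[2, 4], [4, 8]] with rank 1, so corank 1. A Groebner basis of the Jacobian ideal J(f) in C{u,v} is {u^3 + 12*u^2 + 40*u*v - 32*u - 64*v, u^2*v - 4*u^2 - 12*u*v + 8*u + 16*v, u + v^2 + 2*v}; counting standard monomials gives mu = 5. Corank 1: A-series; mu = 5 gives A_5.

A_5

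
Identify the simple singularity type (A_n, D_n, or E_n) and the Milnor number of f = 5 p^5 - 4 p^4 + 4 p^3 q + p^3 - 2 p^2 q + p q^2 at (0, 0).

Type D_6, Milnor number mu = 6.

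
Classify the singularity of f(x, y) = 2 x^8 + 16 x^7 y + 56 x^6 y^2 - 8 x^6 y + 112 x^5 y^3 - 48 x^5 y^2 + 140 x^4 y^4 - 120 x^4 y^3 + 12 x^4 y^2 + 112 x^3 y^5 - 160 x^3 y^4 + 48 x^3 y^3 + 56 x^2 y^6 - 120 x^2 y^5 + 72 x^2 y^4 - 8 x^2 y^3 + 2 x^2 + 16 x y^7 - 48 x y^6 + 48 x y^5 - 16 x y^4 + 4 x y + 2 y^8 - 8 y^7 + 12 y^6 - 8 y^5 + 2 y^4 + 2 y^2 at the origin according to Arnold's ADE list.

The Hessian of f at 0 is [[4, 4], [4, 4]] with rank 1, so corank 1. A Groebner basis of the Jacobian ideal J(f) in C{x,y} is {y^3, x + y}; counting standard monomials gives mu = 3. Corank 1: A-series; mu = 3 gives A_3.

A3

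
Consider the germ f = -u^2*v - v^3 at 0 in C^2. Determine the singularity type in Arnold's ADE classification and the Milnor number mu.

Type D_4, Milnor number mu = 4.

The Hessian of f at 0 has rank 0. Corank 2; j^3 = -v*(u^2 + v^2) splits into three distinct lines over C (the quadratic factor has nonzero discriminant), so D_4.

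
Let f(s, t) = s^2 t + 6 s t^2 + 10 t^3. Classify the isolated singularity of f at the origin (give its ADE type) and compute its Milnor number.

Type D4, Milnor number mu = 4.

The Hessian of f at 0 is [[0, 0], [0, 0]] with rank 0, so corank 2. A Groebner basis of the Jacobian ideal J(f) in C{s,t} is {t^3, s^2 - 6*t^2, s*t + 3*t^2}; counting standard monomials gives mu = 4. Corank 2; j^3 = t*(s^2 + 6*s*t + 10*t^2) splits into three distinct lines over C (the quadratic factor has nonzero discriminant), so D_4.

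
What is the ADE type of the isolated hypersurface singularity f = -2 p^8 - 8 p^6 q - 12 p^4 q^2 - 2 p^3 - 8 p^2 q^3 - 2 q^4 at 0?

The Hessian of f at 0 has rank 0. Corank 2; j^3 = -2*p^3 is a perfect cube, so E-series; the 4-jet and mu = 6 give E_6.

E_{6}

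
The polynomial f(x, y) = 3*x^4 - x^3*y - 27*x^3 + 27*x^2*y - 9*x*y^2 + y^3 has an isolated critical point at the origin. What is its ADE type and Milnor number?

Type E_7, Milnor number mu = 7.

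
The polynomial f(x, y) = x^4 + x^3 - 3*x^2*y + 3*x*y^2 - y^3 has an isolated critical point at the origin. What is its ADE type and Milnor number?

The Hessian of f at 0 is [[0, 0], [0, 0]] with rank 0, so corank 2. A Groebner basis of the Jacobian ideal J(f) in C{x,y} is {y^4, x*y^2 - 2*y^3/3, x^2 - 2*x*y + y^2}; counting standard monomials gives mu = 6. Corank 2; j^3 = (x - y)^3 is a perfect cube, so E-series; the 4-jet and mu = 6 give E_6.

Type E_6, Milnor number mu = 6.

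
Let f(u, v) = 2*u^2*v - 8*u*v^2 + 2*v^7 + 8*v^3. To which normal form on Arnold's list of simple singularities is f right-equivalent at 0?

D8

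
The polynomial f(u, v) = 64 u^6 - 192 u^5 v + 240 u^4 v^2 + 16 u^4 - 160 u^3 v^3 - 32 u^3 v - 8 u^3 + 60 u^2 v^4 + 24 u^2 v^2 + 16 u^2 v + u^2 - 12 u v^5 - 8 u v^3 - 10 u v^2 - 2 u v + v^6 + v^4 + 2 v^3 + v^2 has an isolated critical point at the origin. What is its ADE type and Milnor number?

The Hessian of f at 0 has rank 1. Corank 1: A-series; mu = 5 gives A_5.

Type A5, Milnor number mu = 5.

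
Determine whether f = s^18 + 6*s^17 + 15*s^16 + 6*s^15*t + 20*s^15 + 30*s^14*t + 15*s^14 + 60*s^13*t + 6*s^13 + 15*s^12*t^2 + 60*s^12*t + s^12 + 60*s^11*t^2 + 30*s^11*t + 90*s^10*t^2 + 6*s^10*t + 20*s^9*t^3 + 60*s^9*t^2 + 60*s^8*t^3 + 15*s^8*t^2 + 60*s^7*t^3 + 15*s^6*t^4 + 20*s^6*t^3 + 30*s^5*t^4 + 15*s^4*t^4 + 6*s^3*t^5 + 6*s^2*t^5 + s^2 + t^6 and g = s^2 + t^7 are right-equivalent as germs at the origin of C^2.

No.

The Hessian of f at 0 has rank 1. Corank 1: A-series; mu = 5 gives A_5. The Hessian of g at 0 has rank 1. Corank 1: A-series; mu = 6 gives A_6. f is A_5 but g is A_6, hence not right-equivalent.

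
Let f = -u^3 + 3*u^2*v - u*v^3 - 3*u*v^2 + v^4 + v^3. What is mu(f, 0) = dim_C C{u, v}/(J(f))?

7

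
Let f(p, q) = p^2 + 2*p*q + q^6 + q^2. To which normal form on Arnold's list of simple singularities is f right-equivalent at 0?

A5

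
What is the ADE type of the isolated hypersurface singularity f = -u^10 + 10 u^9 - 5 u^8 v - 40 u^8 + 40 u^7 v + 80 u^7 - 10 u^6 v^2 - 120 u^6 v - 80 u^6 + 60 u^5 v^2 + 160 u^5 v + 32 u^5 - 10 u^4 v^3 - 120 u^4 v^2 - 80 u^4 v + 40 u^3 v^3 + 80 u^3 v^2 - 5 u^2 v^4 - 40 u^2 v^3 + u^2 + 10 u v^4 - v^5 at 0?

The Hessian of f at 0 has rank 1. Corank 1: A-series; mu = 4 gives A_4.

A_4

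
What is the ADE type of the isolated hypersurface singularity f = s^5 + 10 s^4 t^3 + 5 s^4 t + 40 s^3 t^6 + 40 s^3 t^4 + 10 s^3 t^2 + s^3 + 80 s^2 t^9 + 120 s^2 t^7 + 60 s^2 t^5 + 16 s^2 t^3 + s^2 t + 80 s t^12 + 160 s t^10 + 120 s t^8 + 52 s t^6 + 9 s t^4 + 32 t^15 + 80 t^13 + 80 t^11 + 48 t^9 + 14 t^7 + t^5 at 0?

D_6

The Hessian of f at 0 has rank 0. Corank 2; j^3 = s^2*(s + t) has shape L^2 M (L != M), so D-series; mu = 6 gives D_6.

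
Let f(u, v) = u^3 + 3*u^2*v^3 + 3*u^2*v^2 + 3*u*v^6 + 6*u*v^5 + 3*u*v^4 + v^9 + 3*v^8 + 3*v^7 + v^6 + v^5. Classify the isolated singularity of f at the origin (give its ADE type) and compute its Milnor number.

Type E_8, Milnor number mu = 8.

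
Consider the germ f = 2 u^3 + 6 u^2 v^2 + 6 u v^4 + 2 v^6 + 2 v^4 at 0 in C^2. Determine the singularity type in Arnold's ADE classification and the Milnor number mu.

The Hessian of f at 0 has rank 0. Corank 2; j^3 = 2*u^3 is a perfect cube, so E-series; the 4-jet and mu = 6 give E_6.

Type E_6, Milnor number mu = 6.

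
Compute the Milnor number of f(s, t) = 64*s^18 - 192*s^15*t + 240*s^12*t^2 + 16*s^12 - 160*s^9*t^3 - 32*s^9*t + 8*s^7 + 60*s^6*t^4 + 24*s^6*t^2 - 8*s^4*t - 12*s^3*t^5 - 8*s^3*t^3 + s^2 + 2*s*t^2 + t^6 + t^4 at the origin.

5

The Hessian of f at 0 has rank 1. Corank 1: A-series; mu = 5 gives A_5.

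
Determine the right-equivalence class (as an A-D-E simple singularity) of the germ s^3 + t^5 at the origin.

E_8

The Hessian of f at 0 is [[0, 0], [0, 0]] with rank 0, so corank 2. A Groebner basis of the Jacobian ideal J(f) in C{s,t} is {t^4, s^2}; counting standard monomials gives mu = 8. Corank 2; j^3 = s^3 is a perfect cube, so E-series; the 5-jet and mu = 8 give E_8.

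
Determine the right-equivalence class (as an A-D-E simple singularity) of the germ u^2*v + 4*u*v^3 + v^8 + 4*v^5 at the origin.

The Hessian of f at 0 has rank 0. Corank 2; j^3 = u^2*v has shape L^2 M (L != M), so D-series; mu = 9 gives D_9.

D_{9}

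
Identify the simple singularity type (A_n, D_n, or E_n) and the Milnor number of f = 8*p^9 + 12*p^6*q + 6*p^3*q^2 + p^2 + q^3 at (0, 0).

The Hessian of f at 0 is [[2, 0], [0, 0]] with rank 1, so corank 1. A Groebner basis of the Jacobian ideal J(f) in C{p,q} is {q^2, p}; counting standard monomials gives mu = 2. Corank 1: A-series; mu = 2 gives A_2.

Type A_2, Milnor number mu = 2.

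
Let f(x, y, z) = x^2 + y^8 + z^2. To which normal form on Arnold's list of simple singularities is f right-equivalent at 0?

A7

The Hessian of f at 0 is [[2, 0, 0], [0, 0, 0], [0, 0, 2]] with rank 2, so corank 1. A Groebner basis of the Jacobian ideal J(f) in C{x,y,z} is {y^7, x, z}; counting standard monomials gives mu = 7. Corank 1: A-series; mu = 7 gives A_7.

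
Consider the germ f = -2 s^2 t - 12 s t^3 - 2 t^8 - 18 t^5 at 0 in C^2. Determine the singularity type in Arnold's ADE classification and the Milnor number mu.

Type D_9, Milnor number mu = 9.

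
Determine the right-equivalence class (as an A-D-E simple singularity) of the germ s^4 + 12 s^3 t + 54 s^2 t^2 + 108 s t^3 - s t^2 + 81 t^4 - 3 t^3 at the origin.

D_{5}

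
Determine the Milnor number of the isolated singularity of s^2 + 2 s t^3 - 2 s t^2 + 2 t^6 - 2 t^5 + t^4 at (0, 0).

5

The Hessian of f at 0 has rank 1. Corank 1: A-series; mu = 5 gives A_5.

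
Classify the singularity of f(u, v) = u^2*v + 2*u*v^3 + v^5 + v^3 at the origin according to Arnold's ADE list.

D4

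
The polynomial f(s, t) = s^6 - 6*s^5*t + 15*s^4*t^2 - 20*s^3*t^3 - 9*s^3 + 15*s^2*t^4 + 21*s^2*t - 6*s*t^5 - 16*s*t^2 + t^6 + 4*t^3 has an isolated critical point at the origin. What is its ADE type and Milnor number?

Type D_{7}, Milnor number mu = 7.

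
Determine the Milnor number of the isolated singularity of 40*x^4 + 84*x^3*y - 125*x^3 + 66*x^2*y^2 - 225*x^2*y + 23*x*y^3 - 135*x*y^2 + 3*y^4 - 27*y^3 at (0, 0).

7

The Hessian of f at 0 has rank 0. Corank 2; j^3 = -(5*x + 3*y)^3 is a perfect cube, so E-series; the 4-jet and mu = 7 give E_7.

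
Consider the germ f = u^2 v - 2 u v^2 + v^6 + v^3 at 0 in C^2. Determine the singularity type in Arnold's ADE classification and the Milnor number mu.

The Hessian of f at 0 has rank 0. Corank 2; j^3 = v*(u - v)^2 has shape L^2 M (L != M), so D-series; mu = 7 gives D_7.

Type D_7, Milnor number mu = 7.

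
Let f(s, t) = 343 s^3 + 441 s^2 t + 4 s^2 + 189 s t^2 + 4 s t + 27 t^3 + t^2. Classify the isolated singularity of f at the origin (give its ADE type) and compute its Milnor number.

Type A2, Milnor number mu = 2.

The Hessian of f at 0 is [[8, 4], [4, 2]] with rank 1, so corank 1. A Groebner basis of the Jacobian ideal J(f) in C{s,t} is {t^2, s + t/2}; counting standard monomials gives mu = 2. Corank 1: A-series; mu = 2 gives A_2.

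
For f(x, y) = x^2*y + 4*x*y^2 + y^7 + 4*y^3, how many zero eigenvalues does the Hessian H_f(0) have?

Hessian at 0 has rank 0.

2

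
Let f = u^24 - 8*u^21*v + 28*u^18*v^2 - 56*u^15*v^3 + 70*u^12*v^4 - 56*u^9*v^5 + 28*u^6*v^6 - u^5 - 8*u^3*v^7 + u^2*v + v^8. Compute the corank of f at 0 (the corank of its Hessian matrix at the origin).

2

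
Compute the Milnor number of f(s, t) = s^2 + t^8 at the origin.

7

The Hessian of f at 0 has rank 1. Corank 1: A-series; mu = 7 gives A_7.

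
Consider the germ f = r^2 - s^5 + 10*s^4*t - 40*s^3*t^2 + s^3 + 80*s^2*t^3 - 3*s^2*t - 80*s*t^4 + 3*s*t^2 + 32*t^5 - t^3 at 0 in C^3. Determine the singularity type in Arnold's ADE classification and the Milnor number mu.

Type E_{8}, Milnor number mu = 8.

The Hessian of f at 0 is [[0, 0, 0], [0, 0, 0], [0, 0, 2]] with rank 1, so corank 2. A Groebner basis of the Jacobian ideal J(f) in C{s,t,r} is {t^5, s*t^3 - 5*t^4/4, s^2 - 2*s*t + t^2, r}; counting standard monomials gives mu = 8. Corank 2; j^3 = (s - t)^3 is a perfect cube, so E-series; the 5-jet and mu = 8 give E_8.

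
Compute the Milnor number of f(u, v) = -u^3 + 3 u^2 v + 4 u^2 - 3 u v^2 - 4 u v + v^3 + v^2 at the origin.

The Hessian of f at 0 has rank 1. Corank 1: A-series; mu = 2 gives A_2.

2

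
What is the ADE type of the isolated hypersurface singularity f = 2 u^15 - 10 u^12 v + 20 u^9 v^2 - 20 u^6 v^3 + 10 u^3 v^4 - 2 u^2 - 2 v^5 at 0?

The Hessian of f at 0 is [[-4, 0], [0, 0]] with rank 1, so corank 1. A Groebner basis of the Jacobian ideal J(f) in C{u,v} is {v^4, u}; counting standard monomials gives mu = 4. Corank 1: A-series; mu = 4 gives A_4.

A4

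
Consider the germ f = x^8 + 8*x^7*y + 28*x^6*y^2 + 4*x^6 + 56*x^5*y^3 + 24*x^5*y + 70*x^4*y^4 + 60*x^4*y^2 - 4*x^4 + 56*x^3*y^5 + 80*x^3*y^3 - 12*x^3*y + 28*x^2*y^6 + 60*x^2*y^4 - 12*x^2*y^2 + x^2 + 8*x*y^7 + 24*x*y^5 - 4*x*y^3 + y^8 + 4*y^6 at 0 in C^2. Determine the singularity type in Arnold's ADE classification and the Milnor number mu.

The Hessian of f at 0 has rank 1. Corank 1: A-series; mu = 7 gives A_7.

Type A_7, Milnor number mu = 7.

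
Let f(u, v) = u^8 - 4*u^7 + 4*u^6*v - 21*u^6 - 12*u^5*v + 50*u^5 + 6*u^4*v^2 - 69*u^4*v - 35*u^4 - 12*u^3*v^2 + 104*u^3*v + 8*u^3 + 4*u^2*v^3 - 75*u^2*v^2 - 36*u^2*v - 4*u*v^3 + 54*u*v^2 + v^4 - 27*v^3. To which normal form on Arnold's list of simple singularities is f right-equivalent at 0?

E_{6}

The Hessian of f at 0 has rank 0. Corank 2; j^3 = (2*u - 3*v)^3 is a perfect cube, so E-series; the 4-jet and mu = 6 give E_6.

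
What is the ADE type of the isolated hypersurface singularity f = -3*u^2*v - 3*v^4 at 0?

D_5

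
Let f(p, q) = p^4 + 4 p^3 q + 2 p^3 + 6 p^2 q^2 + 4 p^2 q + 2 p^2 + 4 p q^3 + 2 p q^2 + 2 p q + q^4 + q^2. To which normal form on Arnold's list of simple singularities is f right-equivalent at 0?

The Hessian of f at 0 has rank 2. Corank 0: nondegenerate Morse point, so A_1.

A_1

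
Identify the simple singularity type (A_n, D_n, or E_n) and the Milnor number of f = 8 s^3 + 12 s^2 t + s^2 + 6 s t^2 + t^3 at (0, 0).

Type A_2, Milnor number mu = 2.

The Hessian of f at 0 is [[2, 0], [0, 0]] with rank 1, so corank 1. A Groebner basis of the Jacobian ideal J(f) in C{s,t} is {t^2, s}; counting standard monomials gives mu = 2. Corank 1: A-series; mu = 2 gives A_2.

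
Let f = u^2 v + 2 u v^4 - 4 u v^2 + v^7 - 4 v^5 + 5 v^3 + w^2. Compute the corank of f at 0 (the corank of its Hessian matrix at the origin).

The Hessian at 0 is [[0, 0, 0], [0, 0, 0], [0, 0, 2]] of rank 1; hence corank 2.

2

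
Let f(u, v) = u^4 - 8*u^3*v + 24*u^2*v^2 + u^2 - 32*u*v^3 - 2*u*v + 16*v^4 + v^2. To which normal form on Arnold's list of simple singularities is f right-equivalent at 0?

A_{3}

The Hessian of f at 0 is [[2, -2], [-2, 2]] with rank 1, so corank 1. A Groebner basis of the Jacobian ideal J(f) in C{u,v} is {v^3, u - v}; counting standard monomials gives mu = 3. Corank 1: A-series; mu = 3 gives A_3.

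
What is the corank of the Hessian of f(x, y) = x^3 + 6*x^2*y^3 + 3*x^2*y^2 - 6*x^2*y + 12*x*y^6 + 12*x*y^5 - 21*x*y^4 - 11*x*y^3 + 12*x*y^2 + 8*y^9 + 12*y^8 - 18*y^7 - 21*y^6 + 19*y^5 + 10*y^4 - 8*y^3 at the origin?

Hessian at 0 has rank 0.

2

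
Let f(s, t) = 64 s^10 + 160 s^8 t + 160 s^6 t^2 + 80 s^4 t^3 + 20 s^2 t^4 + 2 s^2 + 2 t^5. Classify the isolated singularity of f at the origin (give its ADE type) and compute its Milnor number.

The Hessian of f at 0 is [[4, 0], [0, 0]] with rank 1, so corank 1. A Groebner basis of the Jacobian ideal J(f) in C{s,t} is {t^4, s}; counting standard monomials gives mu = 4. Corank 1: A-series; mu = 4 gives A_4.

Type A_4, Milnor number mu = 4.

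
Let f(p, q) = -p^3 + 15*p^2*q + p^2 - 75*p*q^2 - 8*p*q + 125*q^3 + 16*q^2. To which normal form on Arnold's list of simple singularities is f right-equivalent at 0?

The Hessian of f at 0 has rank 1. Corank 1: A-series; mu = 2 gives A_2.

A2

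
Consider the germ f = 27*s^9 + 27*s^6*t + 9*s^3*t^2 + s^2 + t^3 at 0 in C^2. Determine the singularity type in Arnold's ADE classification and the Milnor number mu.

Type A_{2}, Milnor number mu = 2.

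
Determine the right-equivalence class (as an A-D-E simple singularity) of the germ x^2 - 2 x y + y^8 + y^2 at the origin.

A_7

The Hessian of f at 0 is [[2, -2], [-2, 2]] with rank 1, so corank 1. A Groebner basis of the Jacobian ideal J(f) in C{x,y} is {y^7, x - y}; counting standard monomials gives mu = 7. Corank 1: A-series; mu = 7 gives A_7.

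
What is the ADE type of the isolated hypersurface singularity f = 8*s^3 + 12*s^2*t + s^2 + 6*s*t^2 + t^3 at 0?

The Hessian of f at 0 is [[2, 0], [0, 0]] with rank 1, so corank 1. A Groebner basis of the Jacobian ideal J(f) in C{s,t} is {t^2, s}; counting standard monomials gives mu = 2. Corank 1: A-series; mu = 2 gives A_2.

A_{2}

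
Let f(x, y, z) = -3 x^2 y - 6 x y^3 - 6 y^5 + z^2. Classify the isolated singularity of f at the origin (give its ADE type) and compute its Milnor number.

The Hessian of f at 0 is [[0, 0, 0], [0, 0, 0], [0, 0, 2]] with rank 1, so corank 2. A Groebner basis of the Jacobian ideal J(f) in C{x,y,z} is {x^3, x^2*y, -x^2/4 + x*y^2, x*y + y^3, z}; counting standard monomials gives mu = 6. Corank 2; j^3 = -3*x^2*y has shape L^2 M (L != M), so D-series; mu = 6 gives D_6.

Type D6, Milnor number mu = 6.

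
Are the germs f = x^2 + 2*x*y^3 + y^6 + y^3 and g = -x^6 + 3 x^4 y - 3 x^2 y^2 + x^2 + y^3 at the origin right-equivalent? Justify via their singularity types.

Yes.

The Hessian of f at 0 is [[2, 0], [0, 0]] with rank 1, so corank 1. A Groebner basis of the Jacobian ideal J(f) in C{x,y} is {y^2, x}; counting standard monomials gives mu = 2. Corank 1: A-series; mu = 2 gives A_2. The Hessian of g at 0 is [[2, 0], [0, 0]] with rank 1, so corank 1. A Groebner basis of the Jacobian ideal J(g) in C{x,y} is {y^2, x}; counting standard monomials gives mu = 2. Corank 1: A-series; mu = 2 gives A_2. Both have type A_2, hence right-equivalent.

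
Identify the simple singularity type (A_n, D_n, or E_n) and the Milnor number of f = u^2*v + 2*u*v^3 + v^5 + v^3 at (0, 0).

Type D4, Milnor number mu = 4.

The Hessian of f at 0 is [[0, 0], [0, 0]] with rank 0, so corank 2. A Groebner basis of the Jacobian ideal J(f) in C{u,v} is {v^3, u^2 + 3*v^2, u*v}; counting standard monomials gives mu = 4. Corank 2; j^3 = v*(u^2 + v^2) splits into three distinct lines over C (the quadratic factor has nonzero discriminant), so D_4.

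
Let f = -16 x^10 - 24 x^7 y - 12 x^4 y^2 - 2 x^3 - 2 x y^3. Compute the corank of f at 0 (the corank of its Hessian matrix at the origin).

Hessian at 0 has rank 0.

2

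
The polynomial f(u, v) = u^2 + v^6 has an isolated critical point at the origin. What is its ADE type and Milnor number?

Type A_5, Milnor number mu = 5.

The Hessian of f at 0 has rank 1. Corank 1: A-series; mu = 5 gives A_5.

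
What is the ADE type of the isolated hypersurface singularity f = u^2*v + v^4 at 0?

D_{5}

The Hessian of f at 0 has rank 0. Corank 2; j^3 = u^2*v has shape L^2 M (L != M), so D-series; mu = 5 gives D_5.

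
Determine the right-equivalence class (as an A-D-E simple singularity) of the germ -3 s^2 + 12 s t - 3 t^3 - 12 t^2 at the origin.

A_{2}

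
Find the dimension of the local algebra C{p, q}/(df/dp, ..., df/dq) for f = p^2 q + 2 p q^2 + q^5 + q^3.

6

The Hessian of f at 0 has rank 0. Corank 2; j^3 = q*(p + q)^2 has shape L^2 M (L != M), so D-series; mu = 6 gives D_6.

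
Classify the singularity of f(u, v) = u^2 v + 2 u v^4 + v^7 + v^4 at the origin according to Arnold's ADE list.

D_5

The Hessian of f at 0 has rank 0. Corank 2; j^3 = u^2*v has shape L^2 M (L != M), so D-series; mu = 5 gives D_5.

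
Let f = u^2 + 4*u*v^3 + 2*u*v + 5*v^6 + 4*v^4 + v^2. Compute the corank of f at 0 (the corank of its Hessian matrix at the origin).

The Hessian at 0 is [[2, 2], [2, 2]] of rank 1; hence corank 1.

1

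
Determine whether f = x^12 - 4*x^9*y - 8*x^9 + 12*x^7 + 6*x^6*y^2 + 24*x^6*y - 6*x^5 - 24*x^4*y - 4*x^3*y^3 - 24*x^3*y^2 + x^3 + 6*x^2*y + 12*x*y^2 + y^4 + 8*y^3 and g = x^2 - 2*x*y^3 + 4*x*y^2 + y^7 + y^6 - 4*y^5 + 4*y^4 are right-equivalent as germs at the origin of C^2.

No.

The Hessian of f at 0 is [[0, 0], [0, 0]] with rank 0, so corank 2. A Groebner basis of the Jacobian ideal J(f) in C{x,y} is {y^3, x^2 + 4*x*y + 4*y^2}; counting standard monomials gives mu = 6. Corank 2; j^3 = (x + 2*y)^3 is a perfect cube, so E-series; the 4-jet and mu = 6 give E_6. The Hessian of g at 0 is [[2, 0], [0, 0]] with rank 1, so corank 1. A Groebner basis of the Jacobian ideal J(g) in C{x,y} is {x^3, x^2*y + x^2 - 4*x*y - 8*x - 16*y^2, x^2/4 + x*y^2 + x*y + 2*x + 4*y^2, -x + y^3 - 2*y^2}; counting standard monomials gives mu = 6. Corank 1: A-series; mu = 6 gives A_6. f is E_6 but g is A_6, hence not right-equivalent.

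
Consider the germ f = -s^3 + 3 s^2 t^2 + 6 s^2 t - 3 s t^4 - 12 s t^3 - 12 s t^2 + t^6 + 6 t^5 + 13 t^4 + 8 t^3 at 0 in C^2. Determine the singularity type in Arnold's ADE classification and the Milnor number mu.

Type E6, Milnor number mu = 6.

The Hessian of f at 0 has rank 0. Corank 2; j^3 = -(s - 2*t)^3 is a perfect cube, so E-series; the 4-jet and mu = 6 give E_6.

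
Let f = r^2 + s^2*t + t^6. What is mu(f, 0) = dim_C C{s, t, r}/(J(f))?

The Hessian of f at 0 is [[0, 0, 0], [0, 0, 0], [0, 0, 2]] with rank 1, so corank 2. A Groebner basis of the Jacobian ideal J(f) in C{s,t,r} is {s^2/6 + t^5, s^3, s*t, r}; counting standard monomials gives mu = 7. Corank 2; j^3 = s^2*t has shape L^2 M (L != M), so D-series; mu = 7 gives D_7.

7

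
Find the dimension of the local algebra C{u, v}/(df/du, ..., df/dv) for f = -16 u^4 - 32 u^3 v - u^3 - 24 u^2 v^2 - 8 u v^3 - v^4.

6

The Hessian of f at 0 is [[0, 0], [0, 0]] with rank 0, so corank 2. A Groebner basis of the Jacobian ideal J(f) in C{u,v} is {v^4, u*v^2 + v^3/6, u^2}; counting standard monomials gives mu = 6. Corank 2; j^3 = -u^3 is a perfect cube, so E-series; the 4-jet and mu = 6 give E_6.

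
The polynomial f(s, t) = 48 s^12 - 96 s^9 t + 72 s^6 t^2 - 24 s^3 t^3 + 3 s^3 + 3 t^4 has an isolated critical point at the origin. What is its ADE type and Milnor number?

Type E_{6}, Milnor number mu = 6.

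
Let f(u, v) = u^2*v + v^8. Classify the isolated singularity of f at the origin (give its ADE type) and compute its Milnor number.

Type D_{9}, Milnor number mu = 9.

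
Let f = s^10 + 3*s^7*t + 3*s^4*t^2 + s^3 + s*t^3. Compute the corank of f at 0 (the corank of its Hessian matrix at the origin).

The Hessian at 0 is [[0, 0], [0, 0]] of rank 0; hence corank 2.

2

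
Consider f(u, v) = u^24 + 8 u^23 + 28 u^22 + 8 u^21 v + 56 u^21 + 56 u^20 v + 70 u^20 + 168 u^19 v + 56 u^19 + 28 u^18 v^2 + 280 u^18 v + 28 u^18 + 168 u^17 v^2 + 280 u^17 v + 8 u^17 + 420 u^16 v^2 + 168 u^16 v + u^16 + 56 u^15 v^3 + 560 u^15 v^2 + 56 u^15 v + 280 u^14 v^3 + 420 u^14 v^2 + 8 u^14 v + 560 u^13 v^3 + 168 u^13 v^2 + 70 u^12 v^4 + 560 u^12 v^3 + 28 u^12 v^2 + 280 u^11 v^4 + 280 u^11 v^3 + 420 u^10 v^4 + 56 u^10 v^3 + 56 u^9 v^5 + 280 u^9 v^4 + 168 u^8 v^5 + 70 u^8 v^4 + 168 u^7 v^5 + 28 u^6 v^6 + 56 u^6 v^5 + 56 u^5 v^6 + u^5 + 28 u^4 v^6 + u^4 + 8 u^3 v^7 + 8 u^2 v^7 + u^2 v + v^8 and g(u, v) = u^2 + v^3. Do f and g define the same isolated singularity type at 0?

The Hessian of f at 0 is [[0, 0], [0, 0]] with rank 0, so corank 2. A Groebner basis of the Jacobian ideal J(f) in C{u,v} is {u^2/8 + v^7, u^3, u*v}; counting standard monomials gives mu = 9. Corank 2; j^3 = u^2*v has shape L^2 M (L != M), so D-series; mu = 9 gives D_9. The Hessian of g at 0 is [[2, 0], [0, 0]] with rank 1, so corank 1. A Groebner basis of the Jacobian ideal J(g) in C{u,v} is {v^2, u}; counting standard monomials gives mu = 2. Corank 1: A-series; mu = 2 gives A_2. f is D_9 but g is A_2, hence not right-equivalent.

No.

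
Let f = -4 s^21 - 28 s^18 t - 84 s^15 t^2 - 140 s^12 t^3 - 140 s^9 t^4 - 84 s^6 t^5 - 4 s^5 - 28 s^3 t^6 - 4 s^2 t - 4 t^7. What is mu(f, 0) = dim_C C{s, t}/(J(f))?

8

The Hessian of f at 0 has rank 0. Corank 2; j^3 = -4*s^2*t has shape L^2 M (L != M), so D-series; mu = 8 gives D_8.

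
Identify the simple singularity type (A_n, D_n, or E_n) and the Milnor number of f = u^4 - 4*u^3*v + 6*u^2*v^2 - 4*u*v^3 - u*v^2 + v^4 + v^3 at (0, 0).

Type D5, Milnor number mu = 5.

The Hessian of f at 0 has rank 0. Corank 2; j^3 = -v^2*(u - v) has shape L^2 M (L != M), so D-series; mu = 5 gives D_5.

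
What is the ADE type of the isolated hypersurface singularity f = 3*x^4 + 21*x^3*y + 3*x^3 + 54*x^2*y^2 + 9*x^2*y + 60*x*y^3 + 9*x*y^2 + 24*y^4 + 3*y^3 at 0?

E_{7}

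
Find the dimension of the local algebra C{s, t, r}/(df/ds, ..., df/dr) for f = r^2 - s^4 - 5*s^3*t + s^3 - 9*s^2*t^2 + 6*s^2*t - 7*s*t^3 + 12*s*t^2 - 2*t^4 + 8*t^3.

7

The Hessian of f at 0 is [[0, 0, 0], [0, 0, 0], [0, 0, 2]] with rank 1, so corank 2. A Groebner basis of the Jacobian ideal J(f) in C{s,t,r} is {3*s^2 + 12*s*t + t^4 + t^3 + 12*t^2, s^3 - 18*s^2 - 72*s*t + 2*t^3 - 72*t^2, s^2*t + 7*s^2 + 28*s*t - 5*t^3/3 + 28*t^2, -2*s^2 + s*t^2 - 8*s*t + 4*t^3/3 - 8*t^2, r}; counting standard monomials gives mu = 7. Corank 2; j^3 = (s + 2*t)^3 is a perfect cube, so E-series; the 4-jet and mu = 7 give E_7.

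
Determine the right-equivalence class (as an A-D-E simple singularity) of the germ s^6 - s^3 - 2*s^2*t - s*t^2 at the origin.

The Hessian of f at 0 is [[0, 0], [0, 0]] with rank 0, so corank 2. A Groebner basis of the Jacobian ideal J(f) in C{s,t} is {s*t/6 + t^5 + t^2/6, s*t^2 + t^3, s^2 + s*t}; counting standard monomials gives mu = 7. Corank 2; j^3 = -s*(s + t)^2 has shape L^2 M (L != M), so D-series; mu = 7 gives D_7.

D7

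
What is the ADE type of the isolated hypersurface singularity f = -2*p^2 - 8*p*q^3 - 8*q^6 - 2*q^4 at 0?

A_{3}

The Hessian of f at 0 is [[-4, 0], [0, 0]] with rank 1, so corank 1. A Groebner basis of the Jacobian ideal J(f) in C{p,q} is {q^3, p}; counting standard monomials gives mu = 3. Corank 1: A-series; mu = 3 gives A_3.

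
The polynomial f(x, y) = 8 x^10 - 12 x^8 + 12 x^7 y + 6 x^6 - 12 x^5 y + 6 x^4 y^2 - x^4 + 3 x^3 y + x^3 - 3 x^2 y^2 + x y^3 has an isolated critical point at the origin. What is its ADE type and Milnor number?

The Hessian of f at 0 has rank 0. Corank 2; j^3 = x^3 is a perfect cube, so E-series; the 4-jet and mu = 7 give E_7.

Type E_7, Milnor number mu = 7.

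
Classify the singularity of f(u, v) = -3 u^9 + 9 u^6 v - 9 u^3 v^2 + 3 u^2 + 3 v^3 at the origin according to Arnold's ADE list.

A2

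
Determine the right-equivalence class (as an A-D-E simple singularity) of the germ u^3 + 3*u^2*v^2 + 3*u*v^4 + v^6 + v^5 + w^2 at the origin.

E8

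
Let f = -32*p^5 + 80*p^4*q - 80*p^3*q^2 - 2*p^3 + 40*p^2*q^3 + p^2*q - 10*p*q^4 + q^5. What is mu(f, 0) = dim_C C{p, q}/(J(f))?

6

The Hessian of f at 0 has rank 0. Corank 2; j^3 = -p^2*(2*p - q) has shape L^2 M (L != M), so D-series; mu = 6 gives D_6.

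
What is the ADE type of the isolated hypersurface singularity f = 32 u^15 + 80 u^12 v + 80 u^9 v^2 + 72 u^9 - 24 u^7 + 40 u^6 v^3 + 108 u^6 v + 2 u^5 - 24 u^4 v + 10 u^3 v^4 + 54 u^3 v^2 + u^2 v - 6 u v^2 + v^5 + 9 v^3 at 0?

The Hessian of f at 0 is [[0, 0], [0, 0]] with rank 0, so corank 2. A Groebner basis of the Jacobian ideal J(f) in C{u,v} is {-u*v/162 + v^4 + v^2/54, u*v^2 - 3*v^3, u^2 - 967*u*v/162 + 481*v^2/54}; counting standard monomials gives mu = 6. Corank 2; j^3 = v*(u - 3*v)^2 has shape L^2 M (L != M), so D-series; mu = 6 gives D_6.

D_{6}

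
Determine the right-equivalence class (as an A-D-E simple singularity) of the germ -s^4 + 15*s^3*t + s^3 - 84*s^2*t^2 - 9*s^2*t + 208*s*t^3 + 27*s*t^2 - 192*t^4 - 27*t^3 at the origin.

E7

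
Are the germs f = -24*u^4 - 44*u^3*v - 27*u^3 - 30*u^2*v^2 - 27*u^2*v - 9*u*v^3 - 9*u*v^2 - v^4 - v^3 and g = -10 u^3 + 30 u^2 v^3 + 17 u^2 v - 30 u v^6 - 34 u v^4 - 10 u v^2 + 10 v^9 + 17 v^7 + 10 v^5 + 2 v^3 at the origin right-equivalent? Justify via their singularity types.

No.

The Hessian of f at 0 is [[0, 0], [0, 0]] with rank 0, so corank 2. A Groebner basis of the Jacobian ideal J(f) in C{u,v} is {19683*u^2/4 + 6561*u*v/2 + v^4 + 27*v^3/4 + 2187*v^2/4, u^3 + 135*u^2/4 + 45*u*v/2 + v^3/12 + 15*v^2/4, u^2*v - 243*u^2/4 - 81*u*v/2 - 7*v^3/36 - 27*v^2/4, 81*u^2 + u*v^2 + 54*u*v + 4*v^3/9 + 9*v^2}; counting standard monomials gives mu = 7. Corank 2; j^3 = -(3*u + v)^3 is a perfect cube, so E-series; the 4-jet and mu = 7 give E_7. The Hessian of g at 0 is [[0, 0], [0, 0]] with rank 0, so corank 2. A Groebner basis of the Jacobian ideal J(g) in C{u,v} is {v^3, u^2 - 2*v^2/11, u*v - 5*v^2/11}; counting standard monomials gives mu = 4. Corank 2; j^3 = -(2*u - v)*(5*u^2 - 6*u*v + 2*v^2) splits into three distinct lines over C (the quadratic factor has nonzero discriminant), so D_4. f is E_7 but g is D_4, hence not right-equivalent.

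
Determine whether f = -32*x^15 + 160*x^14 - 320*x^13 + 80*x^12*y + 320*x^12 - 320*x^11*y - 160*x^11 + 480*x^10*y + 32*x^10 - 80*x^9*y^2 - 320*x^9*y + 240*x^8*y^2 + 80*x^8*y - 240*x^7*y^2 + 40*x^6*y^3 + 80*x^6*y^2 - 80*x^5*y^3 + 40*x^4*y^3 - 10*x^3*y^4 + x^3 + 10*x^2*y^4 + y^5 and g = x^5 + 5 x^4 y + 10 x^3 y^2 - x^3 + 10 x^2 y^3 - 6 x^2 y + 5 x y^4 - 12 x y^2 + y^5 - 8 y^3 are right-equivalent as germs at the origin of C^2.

The Hessian of f at 0 has rank 0. Corank 2; j^3 = x^3 is a perfect cube, so E-series; the 5-jet and mu = 8 give E_8. The Hessian of g at 0 has rank 0. Corank 2; j^3 = -(x + 2*y)^3 is a perfect cube, so E-series; the 5-jet and mu = 8 give E_8. Both have type E_8, hence right-equivalent.

Yes.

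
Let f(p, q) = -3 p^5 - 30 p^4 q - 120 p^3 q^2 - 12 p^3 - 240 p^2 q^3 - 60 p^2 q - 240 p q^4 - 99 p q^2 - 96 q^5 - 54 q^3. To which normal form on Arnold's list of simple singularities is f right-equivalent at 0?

D_{6}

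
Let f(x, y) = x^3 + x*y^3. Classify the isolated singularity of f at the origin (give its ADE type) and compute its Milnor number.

Type E_7, Milnor number mu = 7.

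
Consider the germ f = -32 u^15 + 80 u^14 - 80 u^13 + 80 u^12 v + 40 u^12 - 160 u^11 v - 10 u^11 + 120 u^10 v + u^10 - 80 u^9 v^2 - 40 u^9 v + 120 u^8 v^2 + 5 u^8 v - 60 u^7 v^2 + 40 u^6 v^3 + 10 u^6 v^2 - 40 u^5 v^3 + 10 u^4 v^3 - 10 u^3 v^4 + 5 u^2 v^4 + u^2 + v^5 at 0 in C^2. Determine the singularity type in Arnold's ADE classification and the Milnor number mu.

Type A_4, Milnor number mu = 4.

The Hessian of f at 0 has rank 1. Corank 1: A-series; mu = 4 gives A_4.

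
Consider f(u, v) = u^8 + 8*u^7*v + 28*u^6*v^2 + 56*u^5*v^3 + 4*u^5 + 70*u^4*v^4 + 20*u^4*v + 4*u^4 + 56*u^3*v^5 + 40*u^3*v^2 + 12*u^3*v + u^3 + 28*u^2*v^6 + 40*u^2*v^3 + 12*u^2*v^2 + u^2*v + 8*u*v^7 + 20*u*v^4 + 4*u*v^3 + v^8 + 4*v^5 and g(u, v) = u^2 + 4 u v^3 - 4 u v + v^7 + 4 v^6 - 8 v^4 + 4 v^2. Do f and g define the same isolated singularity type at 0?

The Hessian of f at 0 has rank 0. Corank 2; j^3 = u^2*(u + v) has shape L^2 M (L != M), so D-series; mu = 9 gives D_9. The Hessian of g at 0 has rank 1. Corank 1: A-series; mu = 6 gives A_6. f is D_9 but g is A_6, hence not right-equivalent.

No.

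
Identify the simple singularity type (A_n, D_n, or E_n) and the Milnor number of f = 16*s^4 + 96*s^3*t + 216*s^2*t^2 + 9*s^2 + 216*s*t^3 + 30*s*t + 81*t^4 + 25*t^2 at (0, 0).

Type A_{3}, Milnor number mu = 3.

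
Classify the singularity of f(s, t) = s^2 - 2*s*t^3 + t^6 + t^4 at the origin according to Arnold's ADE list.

A_{3}

The Hessian of f at 0 has rank 1. Corank 1: A-series; mu = 3 gives A_3.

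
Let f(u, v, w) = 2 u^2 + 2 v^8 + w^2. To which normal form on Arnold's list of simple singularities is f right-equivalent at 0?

The Hessian of f at 0 has rank 2. Corank 1: A-series; mu = 7 gives A_7.

A_{7}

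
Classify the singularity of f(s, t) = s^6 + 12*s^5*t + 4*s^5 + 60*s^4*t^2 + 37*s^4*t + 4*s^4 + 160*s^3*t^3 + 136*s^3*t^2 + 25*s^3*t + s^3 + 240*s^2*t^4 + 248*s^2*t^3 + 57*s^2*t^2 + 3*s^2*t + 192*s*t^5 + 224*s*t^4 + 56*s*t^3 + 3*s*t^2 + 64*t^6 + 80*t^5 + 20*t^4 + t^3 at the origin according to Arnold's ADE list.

E_{7}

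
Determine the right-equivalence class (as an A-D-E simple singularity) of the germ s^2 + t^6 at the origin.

A_5

The Hessian of f at 0 is [[2, 0], [0, 0]] with rank 1, so corank 1. A Groebner basis of the Jacobian ideal J(f) in C{s,t} is {t^5, s}; counting standard monomials gives mu = 5. Corank 1: A-series; mu = 5 gives A_5.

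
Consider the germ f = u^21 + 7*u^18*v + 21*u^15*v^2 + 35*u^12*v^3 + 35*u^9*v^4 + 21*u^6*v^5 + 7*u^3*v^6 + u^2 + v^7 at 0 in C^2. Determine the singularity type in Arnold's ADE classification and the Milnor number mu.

Type A6, Milnor number mu = 6.

The Hessian of f at 0 has rank 1. Corank 1: A-series; mu = 6 gives A_6.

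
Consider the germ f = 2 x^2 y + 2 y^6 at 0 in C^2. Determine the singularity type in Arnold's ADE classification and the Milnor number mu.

Type D_7, Milnor number mu = 7.

The Hessian of f at 0 is [[0, 0], [0, 0]] with rank 0, so corank 2. A Groebner basis of the Jacobian ideal J(f) in C{x,y} is {x^2/6 + y^5, x^3, x*y}; counting standard monomials gives mu = 7. Corank 2; j^3 = 2*x^2*y has shape L^2 M (L != M), so D-series; mu = 7 gives D_7.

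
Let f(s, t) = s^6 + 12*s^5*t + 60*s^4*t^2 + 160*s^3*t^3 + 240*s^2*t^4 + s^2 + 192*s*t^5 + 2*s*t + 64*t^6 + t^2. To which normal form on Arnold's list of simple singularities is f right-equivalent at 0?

The Hessian of f at 0 is [[2, 2], [2, 2]] with rank 1, so corank 1. A Groebner basis of the Jacobian ideal J(f) in C{s,t} is {t^5, s + t}; counting standard monomials gives mu = 5. Corank 1: A-series; mu = 5 gives A_5.

A5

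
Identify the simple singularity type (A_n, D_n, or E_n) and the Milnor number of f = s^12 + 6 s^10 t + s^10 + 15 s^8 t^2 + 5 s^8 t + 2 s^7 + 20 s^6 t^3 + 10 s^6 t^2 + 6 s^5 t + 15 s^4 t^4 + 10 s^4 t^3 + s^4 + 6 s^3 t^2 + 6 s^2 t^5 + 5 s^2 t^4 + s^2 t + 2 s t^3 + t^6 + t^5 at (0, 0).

Type D_7, Milnor number mu = 7.

The Hessian of f at 0 has rank 0. Corank 2; j^3 = s^2*t has shape L^2 M (L != M), so D-series; mu = 7 gives D_7.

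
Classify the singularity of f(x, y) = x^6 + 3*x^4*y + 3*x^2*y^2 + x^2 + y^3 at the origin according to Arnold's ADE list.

A2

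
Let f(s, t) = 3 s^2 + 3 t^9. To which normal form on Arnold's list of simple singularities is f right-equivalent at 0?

A_8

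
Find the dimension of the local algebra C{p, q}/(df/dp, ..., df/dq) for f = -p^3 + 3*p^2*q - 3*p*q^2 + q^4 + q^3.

The Hessian of f at 0 is [[0, 0], [0, 0]] with rank 0, so corank 2. A Groebner basis of the Jacobian ideal J(f) in C{p,q} is {q^3, p^2 - 2*p*q + q^2}; counting standard monomials gives mu = 6. Corank 2; j^3 = -(p - q)^3 is a perfect cube, so E-series; the 4-jet and mu = 6 give E_6.

6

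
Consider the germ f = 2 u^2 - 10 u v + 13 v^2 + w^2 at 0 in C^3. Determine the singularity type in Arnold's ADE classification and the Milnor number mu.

Type A_1, Milnor number mu = 1.

The Hessian of f at 0 is [[4, -10, 0], [-10, 26, 0], [0, 0, 2]] with rank 3, so corank 0. A Groebner basis of the Jacobian ideal J(f) in C{u,v,w} is {u, v, w}; counting standard monomials gives mu = 1. Corank 0: nondegenerate Morse point, so A_1.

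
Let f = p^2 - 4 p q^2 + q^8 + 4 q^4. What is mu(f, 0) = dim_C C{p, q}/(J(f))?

7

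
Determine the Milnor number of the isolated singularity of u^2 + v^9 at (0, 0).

8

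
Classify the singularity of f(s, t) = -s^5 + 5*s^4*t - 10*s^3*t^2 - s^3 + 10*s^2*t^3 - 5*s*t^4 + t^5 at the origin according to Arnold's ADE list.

E8

The Hessian of f at 0 has rank 0. Corank 2; j^3 = -s^3 is a perfect cube, so E-series; the 5-jet and mu = 8 give E_8.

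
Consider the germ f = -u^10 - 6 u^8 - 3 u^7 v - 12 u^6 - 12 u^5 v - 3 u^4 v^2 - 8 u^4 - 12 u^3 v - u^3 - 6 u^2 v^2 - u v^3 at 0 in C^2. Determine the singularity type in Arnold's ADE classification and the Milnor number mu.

The Hessian of f at 0 has rank 0. Corank 2; j^3 = -u^3 is a perfect cube, so E-series; the 4-jet and mu = 7 give E_7.

Type E_7, Milnor number mu = 7.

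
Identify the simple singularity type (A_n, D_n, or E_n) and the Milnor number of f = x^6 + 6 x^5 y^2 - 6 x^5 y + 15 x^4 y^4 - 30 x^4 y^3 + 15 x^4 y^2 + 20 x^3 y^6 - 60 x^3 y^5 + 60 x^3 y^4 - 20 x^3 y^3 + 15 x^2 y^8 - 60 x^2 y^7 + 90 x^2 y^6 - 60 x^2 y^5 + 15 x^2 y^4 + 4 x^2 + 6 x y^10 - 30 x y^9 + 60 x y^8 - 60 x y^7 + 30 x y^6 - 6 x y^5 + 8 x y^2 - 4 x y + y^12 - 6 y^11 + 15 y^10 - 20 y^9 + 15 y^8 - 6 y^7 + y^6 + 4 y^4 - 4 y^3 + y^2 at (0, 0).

The Hessian of f at 0 has rank 1. Corank 1: A-series; mu = 5 gives A_5.

Type A_5, Milnor number mu = 5.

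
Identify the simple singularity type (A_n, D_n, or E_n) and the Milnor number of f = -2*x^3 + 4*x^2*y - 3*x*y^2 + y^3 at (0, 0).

Type D_4, Milnor number mu = 4.

The Hessian of f at 0 has rank 0. Corank 2; j^3 = -(x - y)*(2*x^2 - 2*x*y + y^2) splits into three distinct lines over C (the quadratic factor has nonzero discriminant), so D_4.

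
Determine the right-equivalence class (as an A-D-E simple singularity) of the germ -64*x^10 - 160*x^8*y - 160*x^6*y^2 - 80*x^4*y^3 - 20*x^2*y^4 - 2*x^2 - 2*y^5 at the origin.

A_4

The Hessian of f at 0 has rank 1. Corank 1: A-series; mu = 4 gives A_4.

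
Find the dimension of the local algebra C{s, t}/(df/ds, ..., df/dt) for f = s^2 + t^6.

5

The Hessian of f at 0 has rank 1. Corank 1: A-series; mu = 5 gives A_5.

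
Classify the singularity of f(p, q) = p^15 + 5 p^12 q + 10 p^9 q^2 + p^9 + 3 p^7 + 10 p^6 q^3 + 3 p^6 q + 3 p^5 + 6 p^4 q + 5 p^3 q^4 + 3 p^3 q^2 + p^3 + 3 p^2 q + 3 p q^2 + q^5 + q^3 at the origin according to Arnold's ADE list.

E_8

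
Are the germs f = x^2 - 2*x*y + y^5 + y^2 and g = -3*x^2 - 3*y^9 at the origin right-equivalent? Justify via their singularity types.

The Hessian of f at 0 has rank 1. Corank 1: A-series; mu = 4 gives A_4. The Hessian of g at 0 has rank 1. Corank 1: A-series; mu = 8 gives A_8. f is A_4 but g is A_8, hence not right-equivalent.

No.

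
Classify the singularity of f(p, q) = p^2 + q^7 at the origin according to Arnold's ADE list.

A_6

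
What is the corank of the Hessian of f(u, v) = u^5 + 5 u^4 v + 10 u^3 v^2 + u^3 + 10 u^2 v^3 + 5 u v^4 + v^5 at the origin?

2

Hessian at 0 has rank 0.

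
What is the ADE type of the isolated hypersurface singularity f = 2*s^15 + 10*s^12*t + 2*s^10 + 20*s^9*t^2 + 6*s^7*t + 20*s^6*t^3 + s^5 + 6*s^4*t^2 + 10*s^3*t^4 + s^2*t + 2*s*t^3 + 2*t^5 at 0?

D_6

The Hessian of f at 0 has rank 0. Corank 2; j^3 = s^2*t has shape L^2 M (L != M), so D-series; mu = 6 gives D_6.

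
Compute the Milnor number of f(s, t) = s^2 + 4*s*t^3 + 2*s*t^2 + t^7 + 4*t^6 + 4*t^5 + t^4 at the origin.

The Hessian of f at 0 has rank 1. Corank 1: A-series; mu = 6 gives A_6.

6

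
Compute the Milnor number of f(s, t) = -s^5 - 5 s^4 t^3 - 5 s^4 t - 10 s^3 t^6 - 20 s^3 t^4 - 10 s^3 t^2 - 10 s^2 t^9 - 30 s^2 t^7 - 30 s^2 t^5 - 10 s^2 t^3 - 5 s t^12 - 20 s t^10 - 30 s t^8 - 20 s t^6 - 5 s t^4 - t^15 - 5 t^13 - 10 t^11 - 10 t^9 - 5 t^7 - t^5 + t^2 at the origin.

4

The Hessian of f at 0 has rank 1. Corank 1: A-series; mu = 4 gives A_4.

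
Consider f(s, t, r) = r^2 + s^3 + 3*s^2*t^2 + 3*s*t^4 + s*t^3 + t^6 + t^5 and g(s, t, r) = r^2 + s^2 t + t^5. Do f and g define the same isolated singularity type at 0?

No.

The Hessian of f at 0 is [[0, 0, 0], [0, 0, 0], [0, 0, 2]] with rank 1, so corank 2. A Groebner basis of the Jacobian ideal J(f) in C{s,t,r} is {-s^2 + t^4 - t^3/3, s^3, s^2*t + s^2/3 + t^3/9, s^2 + s*t^2 + t^3/3, r}; counting standard monomials gives mu = 7. Corank 2; j^3 = s^3 is a perfect cube, so E-series; the 4-jet and mu = 7 give E_7. The Hessian of g at 0 is [[0, 0, 0], [0, 0, 0], [0, 0, 2]] with rank 1, so corank 2. A Groebner basis of the Jacobian ideal J(g) in C{s,t,r} is {s^2/5 + t^4, s^3, s*t, r}; counting standard monomials gives mu = 6. Corank 2; j^3 = s^2*t has shape L^2 M (L != M), so D-series; mu = 6 gives D_6. f is E_7 but g is D_6, hence not right-equivalent.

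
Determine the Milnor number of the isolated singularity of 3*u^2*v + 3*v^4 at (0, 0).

5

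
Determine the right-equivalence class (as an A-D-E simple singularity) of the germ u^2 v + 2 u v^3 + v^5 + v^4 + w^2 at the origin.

D_5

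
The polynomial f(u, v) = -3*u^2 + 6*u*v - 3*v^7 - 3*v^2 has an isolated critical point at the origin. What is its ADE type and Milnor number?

Type A_6, Milnor number mu = 6.

The Hessian of f at 0 has rank 1. Corank 1: A-series; mu = 6 gives A_6.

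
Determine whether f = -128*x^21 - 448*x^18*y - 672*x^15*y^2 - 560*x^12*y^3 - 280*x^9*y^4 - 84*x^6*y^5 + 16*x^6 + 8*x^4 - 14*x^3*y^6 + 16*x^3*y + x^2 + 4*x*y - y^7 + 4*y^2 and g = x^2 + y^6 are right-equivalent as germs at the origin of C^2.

No.

The Hessian of f at 0 has rank 1. Corank 1: A-series; mu = 6 gives A_6. The Hessian of g at 0 has rank 1. Corank 1: A-series; mu = 5 gives A_5. f is A_6 but g is A_5, hence not right-equivalent.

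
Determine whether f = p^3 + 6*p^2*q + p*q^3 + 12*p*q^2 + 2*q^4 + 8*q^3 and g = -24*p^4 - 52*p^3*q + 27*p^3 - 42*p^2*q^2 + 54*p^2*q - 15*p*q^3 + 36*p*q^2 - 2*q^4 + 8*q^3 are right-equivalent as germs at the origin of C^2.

Yes.

The Hessian of f at 0 is [[0, 0], [0, 0]] with rank 0, so corank 2. A Groebner basis of the Jacobian ideal J(f) in C{p,q} is {p^3 + 6*p^2*q + 48*p^2 + 192*p*q + 192*q^2, -6*p^2 + p*q^2 - 24*p*q - 24*q^2, 3*p^2 + 12*p*q + q^3 + 12*q^2}; counting standard monomials gives mu = 7. Corank 2; j^3 = (p + 2*q)^3 is a perfect cube, so E-series; the 4-jet and mu = 7 give E_7. The Hessian of g at 0 is [[0, 0], [0, 0]] with rank 0, so corank 2. A Groebner basis of the Jacobian ideal J(g) in C{p,q} is {19683*p^2/4 + 6561*p*q + q^4 + 27*q^3/4 + 2187*q^2, p^3 - 189*p^2/2 - 126*p*q + q^3/6 - 42*q^2, p^2*q + 405*p^2/4 + 135*p*q - 11*q^3/36 + 45*q^2, -81*p^2 + p*q^2 - 108*p*q + 5*q^3/9 - 36*q^2}; counting standard monomials gives mu = 7. Corank 2; j^3 = (3*p + 2*q)^3 is a perfect cube, so E-series; the 4-jet and mu = 7 give E_7. Both have type E_7, hence right-equivalent.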